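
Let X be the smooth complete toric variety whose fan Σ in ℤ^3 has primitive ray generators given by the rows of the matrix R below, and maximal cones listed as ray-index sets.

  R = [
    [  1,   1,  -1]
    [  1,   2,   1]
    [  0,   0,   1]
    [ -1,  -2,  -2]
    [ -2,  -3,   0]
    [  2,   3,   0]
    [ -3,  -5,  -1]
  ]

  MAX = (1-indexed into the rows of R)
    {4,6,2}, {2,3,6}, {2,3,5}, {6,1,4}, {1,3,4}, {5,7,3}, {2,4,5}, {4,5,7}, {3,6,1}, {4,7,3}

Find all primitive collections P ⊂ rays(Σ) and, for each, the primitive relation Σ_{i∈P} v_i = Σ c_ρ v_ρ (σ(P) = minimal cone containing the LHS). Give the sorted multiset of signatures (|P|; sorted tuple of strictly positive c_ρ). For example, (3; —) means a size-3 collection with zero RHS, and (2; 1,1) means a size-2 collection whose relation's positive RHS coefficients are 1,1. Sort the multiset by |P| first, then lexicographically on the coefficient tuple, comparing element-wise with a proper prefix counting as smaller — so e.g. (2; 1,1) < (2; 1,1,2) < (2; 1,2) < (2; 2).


Σ has 9 primitive collections:

  P={5,6}:  v_{5} + v_{6} = 0 ; sig = (2; —)
  P={1,2}:  v_{1} + v_{2} = v_{6} ; sig = (2; 1)
  P={2,7}:  v_{2} + v_{7} = v_{5} ; sig = (2; 1)
  P={1,5}:  v_{1} + v_{5} = v_{3} + v_{4} ; sig = (2; 1,1)
  P={6,7}:  v_{6} + v_{7} = v_{3} + v_{4} ; sig = (2; 1,1)
  P={1,7}:  v_{1} + v_{7} = 2·v_{3} + 2·v_{4} ; sig = (2; 2,2)
  P={2,3,4}:  v_{2} + v_{3} + v_{4} = 0 ; sig = (3; —)
  P={3,4,5}:  v_{3} + v_{4} + v_{5} = v_{7} ; sig = (3; 1)
  P={3,4,6}:  v_{3} + v_{4} + v_{6} = v_{1} ; sig = (3; 1)

so the primitive-relation signature multiset is
{ (2; —),  (2; 1) ×2,  (2; 1,1) ×2,  (2; 2,2),  (3; —),  (3; 1) ×2 }


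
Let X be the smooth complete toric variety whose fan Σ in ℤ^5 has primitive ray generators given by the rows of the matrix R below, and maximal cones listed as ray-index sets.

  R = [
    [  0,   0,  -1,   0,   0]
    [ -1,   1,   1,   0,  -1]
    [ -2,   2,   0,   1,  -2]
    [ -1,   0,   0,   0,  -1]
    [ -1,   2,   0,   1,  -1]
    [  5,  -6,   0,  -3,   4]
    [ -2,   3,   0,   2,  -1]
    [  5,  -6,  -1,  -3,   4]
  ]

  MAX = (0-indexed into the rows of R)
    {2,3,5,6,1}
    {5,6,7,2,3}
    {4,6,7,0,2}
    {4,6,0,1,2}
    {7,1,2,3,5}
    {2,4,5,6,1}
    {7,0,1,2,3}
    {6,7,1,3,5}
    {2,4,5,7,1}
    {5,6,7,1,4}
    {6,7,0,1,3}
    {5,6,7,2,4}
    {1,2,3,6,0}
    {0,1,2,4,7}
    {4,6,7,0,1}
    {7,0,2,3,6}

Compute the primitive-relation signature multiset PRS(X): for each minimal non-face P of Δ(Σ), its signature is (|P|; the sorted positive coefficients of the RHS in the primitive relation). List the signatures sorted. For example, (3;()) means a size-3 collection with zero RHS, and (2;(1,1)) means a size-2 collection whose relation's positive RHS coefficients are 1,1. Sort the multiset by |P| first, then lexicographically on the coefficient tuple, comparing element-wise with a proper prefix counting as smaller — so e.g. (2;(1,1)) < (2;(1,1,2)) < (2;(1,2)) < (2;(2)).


Σ has 3 primitive collections:

  • {0,5}:  v_{0} + v_{5} = v_{7}  →  sig = (2;(1))
  • {3,4}:  v_{3} + v_{4} = v_{2}  →  sig = (2;(1))
  • {1,2,6,7}:  v_{1} + v_{2} + v_{6} + v_{7} = 0  →  sig = (4;())

Hence PRS(X_Σ) =
{ (2;(1)) ×2,  (4;()) }


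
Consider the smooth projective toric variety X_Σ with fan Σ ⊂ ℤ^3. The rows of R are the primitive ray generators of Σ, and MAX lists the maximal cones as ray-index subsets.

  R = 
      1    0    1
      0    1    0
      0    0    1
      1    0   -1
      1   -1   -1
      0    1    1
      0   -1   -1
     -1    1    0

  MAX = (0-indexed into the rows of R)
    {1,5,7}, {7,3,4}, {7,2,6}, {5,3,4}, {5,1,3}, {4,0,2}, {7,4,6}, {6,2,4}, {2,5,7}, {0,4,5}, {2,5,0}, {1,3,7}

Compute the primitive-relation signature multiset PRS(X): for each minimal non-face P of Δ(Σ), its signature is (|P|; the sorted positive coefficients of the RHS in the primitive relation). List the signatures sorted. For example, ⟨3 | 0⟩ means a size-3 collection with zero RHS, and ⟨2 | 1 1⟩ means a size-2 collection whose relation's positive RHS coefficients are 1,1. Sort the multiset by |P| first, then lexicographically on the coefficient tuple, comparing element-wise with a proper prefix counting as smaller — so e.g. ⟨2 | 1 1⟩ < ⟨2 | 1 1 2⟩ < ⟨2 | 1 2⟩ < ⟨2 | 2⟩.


|primitive collections| = 14. Relations:

  {5,6}:  v_{5} + v_{6} = 0  so sig = ⟨2 | 0⟩
  {0,7}:  v_{0} + v_{7} = v_{5}  so sig = ⟨2 | 1⟩
  {1,2}:  v_{1} + v_{2} = v_{5}  so sig = ⟨2 | 1⟩
  {1,4}:  v_{1} + v_{4} = v_{3}  so sig = ⟨2 | 1⟩
  {0,6}:  v_{0} + v_{6} = v_{2} + v_{4}  so sig = ⟨2 | 1 1⟩
  {1,6}:  v_{1} + v_{6} = v_{4} + v_{7}  so sig = ⟨2 | 1 1⟩
  {2,3}:  v_{2} + v_{3} = v_{4} + v_{5}  so sig = ⟨2 | 1 1⟩
  {0,1}:  v_{0} + v_{1} = v_{4} + 2·v_{5}  so sig = ⟨2 | 1 2⟩
  {3,6}:  v_{3} + v_{6} = 2·v_{4} + v_{7}  so sig = ⟨2 | 1 2⟩
  {0,3}:  v_{0} + v_{3} = 2·v_{4} + 2·v_{5}  so sig = ⟨2 | 2 2⟩
  {2,4,7}:  v_{2} + v_{4} + v_{7} = 0  so sig = ⟨3 | 0⟩
  {2,4,5}:  v_{2} + v_{4} + v_{5} = v_{0}  so sig = ⟨3 | 1⟩
  {4,5,7}:  v_{4} + v_{5} + v_{7} = v_{1}  so sig = ⟨3 | 1⟩
  {3,5,7}:  v_{3} + v_{5} + v_{7} = 2·v_{1}  so sig = ⟨3 | 2⟩

so the primitive-relation signature multiset is
    |P|=2: 10 collections, coeffs (), (1), (1), (1), (1,1), (1,1), (1,1), (1,2), (1,2), (2,2)
    |P|=3: 4 collections, coeffs (), (1), (1), (2)


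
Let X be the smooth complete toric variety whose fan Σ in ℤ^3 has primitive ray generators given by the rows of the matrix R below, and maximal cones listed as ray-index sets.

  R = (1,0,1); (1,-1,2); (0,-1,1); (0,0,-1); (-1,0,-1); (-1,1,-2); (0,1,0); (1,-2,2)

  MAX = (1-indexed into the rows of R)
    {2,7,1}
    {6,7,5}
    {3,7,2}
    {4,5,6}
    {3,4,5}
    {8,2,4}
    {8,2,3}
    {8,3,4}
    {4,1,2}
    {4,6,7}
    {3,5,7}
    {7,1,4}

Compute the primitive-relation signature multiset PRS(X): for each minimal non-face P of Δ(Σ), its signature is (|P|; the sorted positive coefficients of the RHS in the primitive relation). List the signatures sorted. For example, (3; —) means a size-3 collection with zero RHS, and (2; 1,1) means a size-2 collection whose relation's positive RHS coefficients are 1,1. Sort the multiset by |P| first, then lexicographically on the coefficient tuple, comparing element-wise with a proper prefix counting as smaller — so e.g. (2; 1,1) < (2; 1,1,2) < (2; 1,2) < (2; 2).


The 14 primitive collections of Σ (r=8, n=3):

  • {1,5}:  v_{1} + v_{5} = 0 ; sig = (2; —)
  • {2,6}:  v_{2} + v_{6} = 0 ; sig = (2; —)
  • {1,3}:  v_{1} + v_{3} = v_{2} ; sig = (2; 1)
  • {2,5}:  v_{2} + v_{5} = v_{3} ; sig = (2; 1)
  • {3,6}:  v_{3} + v_{6} = v_{5} ; sig = (2; 1)
  • {7,8}:  v_{7} + v_{8} = v_{2} ; sig = (2; 1)
  • {1,6}:  v_{1} + v_{6} = v_{4} + v_{7} ; sig = (2; 1,1)
  • {6,8}:  v_{6} + v_{8} = v_{3} + v_{4} ; sig = (2; 1,1)
  • {1,8}:  v_{1} + v_{8} = 2·v_{2} + v_{4} ; sig = (2; 1,2)
  • {5,8}:  v_{5} + v_{8} = 2·v_{3} + v_{4} ; sig = (2; 1,2)
  • {3,4,7}:  v_{3} + v_{4} + v_{7} = 0 ; sig = (3; —)
  • {2,3,4}:  v_{2} + v_{3} + v_{4} = v_{8} ; sig = (3; 1)
  • {2,4,7}:  v_{2} + v_{4} + v_{7} = v_{1} ; sig = (3; 1)
  • {4,5,7}:  v_{4} + v_{5} + v_{7} = v_{6} ; sig = (3; 1)

Signatures (|P|; sorted positive RHS coefficients), sorted:
{ (2; —) ×2,  (2; 1) ×4,  (2; 1,1) ×2,  (2; 1,2) ×2,  (3; —),  (3; 1) ×3 }


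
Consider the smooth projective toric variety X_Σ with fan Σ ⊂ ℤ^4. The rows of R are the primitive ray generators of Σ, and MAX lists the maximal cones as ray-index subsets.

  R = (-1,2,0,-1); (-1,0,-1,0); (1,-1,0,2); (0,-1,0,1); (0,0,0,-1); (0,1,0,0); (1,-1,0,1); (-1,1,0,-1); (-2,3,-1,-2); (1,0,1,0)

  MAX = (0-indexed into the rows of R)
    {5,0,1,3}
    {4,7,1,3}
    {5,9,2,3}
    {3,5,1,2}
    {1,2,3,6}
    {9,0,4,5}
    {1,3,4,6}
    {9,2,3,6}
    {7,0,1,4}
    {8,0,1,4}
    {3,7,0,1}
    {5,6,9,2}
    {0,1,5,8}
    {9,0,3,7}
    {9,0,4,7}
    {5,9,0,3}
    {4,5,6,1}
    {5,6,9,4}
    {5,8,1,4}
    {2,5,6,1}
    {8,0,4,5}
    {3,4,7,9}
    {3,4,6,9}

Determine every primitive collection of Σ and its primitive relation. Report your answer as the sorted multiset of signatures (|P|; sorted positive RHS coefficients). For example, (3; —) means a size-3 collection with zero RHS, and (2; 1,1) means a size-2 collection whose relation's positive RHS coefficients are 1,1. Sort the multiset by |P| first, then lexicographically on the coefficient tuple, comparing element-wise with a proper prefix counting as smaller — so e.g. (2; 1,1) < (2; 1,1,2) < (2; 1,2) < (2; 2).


|primitive collections| = 16. Relations:

  P={1,9}:  v_{1} + v_{9} = 0 — sig = (2; —)
  P={6,7}:  v_{6} + v_{7} = 0 — sig = (2; —)
  P={0,6}:  v_{0} + v_{6} = v_{5} — sig = (2; 1)
  P={2,4}:  v_{2} + v_{4} = v_{6} — sig = (2; 1)
  P={5,7}:  v_{5} + v_{7} = v_{0} — sig = (2; 1)
  P={2,7}:  v_{2} + v_{7} = v_{3} + v_{5} — sig = (2; 1,1)
  P={3,8}:  v_{3} + v_{8} = v_{0} + v_{1} — sig = (2; 1,1)
  P={8,9}:  v_{8} + v_{9} = v_{0} + v_{4} + v_{5} — sig = (2; 1,1,1)
  P={6,8}:  v_{6} + v_{8} = v_{1} + v_{4} + 2·v_{5} — sig = (2; 1,1,2)
  P={7,8}:  v_{7} + v_{8} = 2·v_{0} + v_{1} + v_{4} — sig = (2; 1,1,2)
  P={0,2}:  v_{0} + v_{2} = v_{3} + 2·v_{5} — sig = (2; 1,2)
  P={2,8}:  v_{2} + v_{8} = v_{1} + 2·v_{5} — sig = (2; 1,2)
  P={3,4,5}:  v_{3} + v_{4} + v_{5} = 0 — sig = (3; —)
  P={0,3,4}:  v_{0} + v_{3} + v_{4} = v_{7} — sig = (3; 1)
  P={3,5,6}:  v_{3} + v_{5} + v_{6} = v_{2} — sig = (3; 1)
  P={0,1,4,5}:  v_{0} + v_{1} + v_{4} + v_{5} = v_{8} — sig = (4; 1)

Sorted signature multiset PRS(X):
{ (2; —) ×2,  (2; 1) ×3,  (2; 1,1) ×2,  (2; 1,1,1),  (2; 1,1,2) ×2,  (2; 1,2) ×2,  (3; —),  (3; 1) ×2,  (4; 1) }


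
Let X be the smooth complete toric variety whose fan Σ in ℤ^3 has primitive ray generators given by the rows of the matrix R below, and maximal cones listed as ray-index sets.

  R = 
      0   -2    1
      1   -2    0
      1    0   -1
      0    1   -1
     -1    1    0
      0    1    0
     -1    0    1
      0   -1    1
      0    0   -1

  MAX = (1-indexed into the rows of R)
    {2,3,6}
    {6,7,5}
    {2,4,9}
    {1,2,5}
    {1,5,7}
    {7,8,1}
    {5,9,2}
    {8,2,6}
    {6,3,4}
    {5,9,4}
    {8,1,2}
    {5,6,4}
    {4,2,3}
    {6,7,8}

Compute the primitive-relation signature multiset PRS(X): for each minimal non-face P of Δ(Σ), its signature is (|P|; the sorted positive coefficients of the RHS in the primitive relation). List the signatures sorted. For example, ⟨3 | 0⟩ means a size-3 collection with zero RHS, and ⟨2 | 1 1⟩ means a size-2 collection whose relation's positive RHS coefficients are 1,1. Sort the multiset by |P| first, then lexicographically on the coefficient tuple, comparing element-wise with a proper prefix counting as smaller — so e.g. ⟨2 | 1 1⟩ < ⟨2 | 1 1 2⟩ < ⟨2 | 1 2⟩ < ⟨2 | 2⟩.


18 minimal non-faces of Δ(Σ) (on 9 rays):

  {3,7}:  v_{3} + v_{7} = 0  ⟹  sig = ⟨2 | 0⟩
  {4,8}:  v_{4} + v_{8} = 0  ⟹  sig = ⟨2 | 0⟩
  {1,3}:  v_{1} + v_{3} = v_{2}  ⟹  sig = ⟨2 | 1⟩
  {1,6}:  v_{1} + v_{6} = v_{8}  ⟹  sig = ⟨2 | 1⟩
  {2,7}:  v_{2} + v_{7} = v_{1}  ⟹  sig = ⟨2 | 1⟩
  {3,5}:  v_{3} + v_{5} = v_{4}  ⟹  sig = ⟨2 | 1⟩
  {4,7}:  v_{4} + v_{7} = v_{5}  ⟹  sig = ⟨2 | 1⟩
  {5,8}:  v_{5} + v_{8} = v_{7}  ⟹  sig = ⟨2 | 1⟩
  {6,9}:  v_{6} + v_{9} = v_{4}  ⟹  sig = ⟨2 | 1⟩
  {1,4}:  v_{1} + v_{4} = v_{2} + v_{5}  ⟹  sig = ⟨2 | 1 1⟩
  {3,8}:  v_{3} + v_{8} = v_{2} + v_{6}  ⟹  sig = ⟨2 | 1 1⟩
  {8,9}:  v_{8} + v_{9} = v_{2} + v_{5}  ⟹  sig = ⟨2 | 1 1⟩
  {3,9}:  v_{3} + v_{9} = v_{2} + 2·v_{4}  ⟹  sig = ⟨2 | 1 2⟩
  {7,9}:  v_{7} + v_{9} = v_{2} + 2·v_{5}  ⟹  sig = ⟨2 | 1 2⟩
  {1,9}:  v_{1} + v_{9} = 2·v_{2} + 2·v_{5}  ⟹  sig = ⟨2 | 2 2⟩
  {2,5,6}:  v_{2} + v_{5} + v_{6} = 0  ⟹  sig = ⟨3 | 0⟩
  {2,4,5}:  v_{2} + v_{4} + v_{5} = v_{9}  ⟹  sig = ⟨3 | 1⟩
  {2,4,6}:  v_{2} + v_{4} + v_{6} = v_{3}  ⟹  sig = ⟨3 | 1⟩

Sorted signature multiset PRS(X):
{ ⟨2 | 0⟩ ×2,  ⟨2 | 1⟩ ×7,  ⟨2 | 1 1⟩ ×3,  ⟨2 | 1 2⟩ ×2,  ⟨2 | 2 2⟩,  ⟨3 | 0⟩,  ⟨3 | 1⟩ ×2 }


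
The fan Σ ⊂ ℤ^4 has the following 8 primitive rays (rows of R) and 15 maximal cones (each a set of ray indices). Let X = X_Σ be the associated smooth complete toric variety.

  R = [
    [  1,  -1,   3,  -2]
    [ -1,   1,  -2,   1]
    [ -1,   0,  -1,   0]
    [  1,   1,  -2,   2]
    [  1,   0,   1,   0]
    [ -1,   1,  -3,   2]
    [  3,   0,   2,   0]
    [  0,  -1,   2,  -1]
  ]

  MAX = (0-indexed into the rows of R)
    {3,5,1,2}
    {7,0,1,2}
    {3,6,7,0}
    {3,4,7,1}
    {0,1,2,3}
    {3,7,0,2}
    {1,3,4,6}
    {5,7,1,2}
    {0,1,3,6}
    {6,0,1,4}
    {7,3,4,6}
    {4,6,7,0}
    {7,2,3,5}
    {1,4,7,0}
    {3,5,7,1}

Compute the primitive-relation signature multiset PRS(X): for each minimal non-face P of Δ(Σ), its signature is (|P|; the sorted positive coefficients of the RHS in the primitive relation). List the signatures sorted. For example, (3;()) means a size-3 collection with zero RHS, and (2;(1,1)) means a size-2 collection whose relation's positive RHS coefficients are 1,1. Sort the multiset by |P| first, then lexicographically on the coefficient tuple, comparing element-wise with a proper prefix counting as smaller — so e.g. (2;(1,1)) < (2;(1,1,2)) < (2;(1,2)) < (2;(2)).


Minimal non-faces — 9 found among 8 rays, 15 max cones:

  P = {0,5}:  v_{0} + v_{5} = 0  so sig = (2;())
  P = {2,4}:  v_{2} + v_{4} = 0  so sig = (2;())
  P = {2,6}:  v_{2} + v_{6} = v_{0} + v_{3}  so sig = (2;(1,1))
  P = {5,6}:  v_{5} + v_{6} = v_{3} + v_{4}  so sig = (2;(1,1))
  P = {4,5}:  v_{4} + v_{5} = v_{1} + v_{3} + v_{7}  so sig = (2;(1,1,1))
  P = {0,3,4}:  v_{0} + v_{3} + v_{4} = v_{6}  so sig = (3;(1))
  P = {1,6,7}:  v_{1} + v_{6} + v_{7} = 2·v_{4}  so sig = (3;(2))
  P = {0,1,3,7}:  v_{0} + v_{1} + v_{3} + v_{7} = v_{4}  so sig = (4;(1))
  P = {1,2,3,7}:  v_{1} + v_{2} + v_{3} + v_{7} = v_{5}  so sig = (4;(1))

Sorted signature multiset PRS(X):
[(2;()), (2;()), (2;(1,1)), (2;(1,1)), (2;(1,1,1)), (3;(1)), (3;(2)), (4;(1)), (4;(1))]


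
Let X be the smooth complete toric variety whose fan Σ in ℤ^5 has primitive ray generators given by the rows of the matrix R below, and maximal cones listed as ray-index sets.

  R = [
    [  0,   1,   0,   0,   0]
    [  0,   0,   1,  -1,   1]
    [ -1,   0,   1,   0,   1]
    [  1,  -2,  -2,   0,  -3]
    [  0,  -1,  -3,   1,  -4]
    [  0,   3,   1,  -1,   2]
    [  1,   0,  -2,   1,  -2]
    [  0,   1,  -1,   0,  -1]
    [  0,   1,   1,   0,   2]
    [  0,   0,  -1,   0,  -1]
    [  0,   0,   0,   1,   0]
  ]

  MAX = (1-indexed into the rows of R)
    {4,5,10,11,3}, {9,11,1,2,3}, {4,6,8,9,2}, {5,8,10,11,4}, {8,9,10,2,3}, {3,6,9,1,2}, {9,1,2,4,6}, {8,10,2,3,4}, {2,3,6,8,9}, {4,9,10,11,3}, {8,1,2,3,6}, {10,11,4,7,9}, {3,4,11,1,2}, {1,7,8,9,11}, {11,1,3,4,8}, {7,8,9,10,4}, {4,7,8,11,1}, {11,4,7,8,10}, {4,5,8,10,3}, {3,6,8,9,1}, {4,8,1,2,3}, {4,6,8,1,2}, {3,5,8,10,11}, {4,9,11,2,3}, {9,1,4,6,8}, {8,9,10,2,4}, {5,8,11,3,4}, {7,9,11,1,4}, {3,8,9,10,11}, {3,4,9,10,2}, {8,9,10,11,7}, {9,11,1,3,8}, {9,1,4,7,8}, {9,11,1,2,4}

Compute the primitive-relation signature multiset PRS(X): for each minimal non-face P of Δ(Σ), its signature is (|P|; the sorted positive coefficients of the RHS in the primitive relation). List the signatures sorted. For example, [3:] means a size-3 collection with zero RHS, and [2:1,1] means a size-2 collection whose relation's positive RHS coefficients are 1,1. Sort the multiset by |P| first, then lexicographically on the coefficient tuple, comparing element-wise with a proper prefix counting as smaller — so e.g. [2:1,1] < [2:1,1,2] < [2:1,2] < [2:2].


Primitive collections (19):

  • {1,10}:  v_{1} + v_{10} = v_{8}  ⟹  sig = [2:1]
  • {3,7}:  v_{3} + v_{7} = v_{10} + v_{11}  ⟹  sig = [2:1,1]
  • {2,5}:  v_{2} + v_{5} = v_{3} + v_{4} + v_{8}  ⟹  sig = [2:1,1,1]
  • {2,7}:  v_{2} + v_{7} = v_{1} + v_{4} + v_{9}  ⟹  sig = [2:1,1,1]
  • {1,5}:  v_{1} + v_{5} = v_{3} + v_{4} + 2·v_{8} + v_{11}  ⟹  sig = [2:1,1,1,2]
  • {6,10}:  v_{6} + v_{10} = v_{2} + 2·v_{8} + v_{9}  ⟹  sig = [2:1,1,2]
  • {5,7}:  v_{5} + v_{7} = v_{4} + v_{8} + 2·v_{10} + 2·v_{11}  ⟹  sig = [2:1,1,2,2]
  • {6,7}:  v_{6} + v_{7} = 2·v_{1} + v_{4} + v_{8} + 2·v_{9}  ⟹  sig = [2:1,1,2,2]
  • {5,9}:  v_{5} + v_{9} = 2·v_{10} + v_{11}  ⟹  sig = [2:1,2]
  • {6,11}:  v_{6} + v_{11} = 2·v_{1} + v_{9}  ⟹  sig = [2:1,2]
  • {5,6}:  v_{5} + v_{6} = 2·v_{8}  ⟹  sig = [2:2]
  • {2,10,11}:  v_{2} + v_{10} + v_{11} = 0  ⟹  sig = [3:]
  • {2,8,11}:  v_{2} + v_{8} + v_{11} = v_{1}  ⟹  sig = [3:1]
  • {3,4,6}:  v_{3} + v_{4} + v_{6} = v_{2} + v_{8}  ⟹  sig = [3:1,1]
  • {1,3,4,9}:  v_{1} + v_{3} + v_{4} + v_{9} = 0  ⟹  sig = [4:]
  • {1,2,8,9}:  v_{1} + v_{2} + v_{8} + v_{9} = v_{6}  ⟹  sig = [4:1]
  • {3,4,8,9}:  v_{3} + v_{4} + v_{8} + v_{9} = v_{10}  ⟹  sig = [4:1]
  • {4,8,9,11}:  v_{4} + v_{8} + v_{9} + v_{11} = v_{7}  ⟹  sig = [4:1]
  • {3,4,8,10,11}:  v_{3} + v_{4} + v_{8} + v_{10} + v_{11} = v_{5}  ⟹  sig = [5:1]

so the primitive-relation signature multiset is
    |P|=2: 11 collections, coeffs (1), (1,1), (1,1,1), (1,1,1), (1,1,1,2), (1,1,2), (1,1,2,2), (1,1,2,2), (1,2), (1,2), (2)
    |P|=3: 3 collections, coeffs (), (1), (1,1)
    |P|=4: 4 collections, coeffs (), (1), (1), (1)
    |P|=5: 1 collection, coeffs (1)


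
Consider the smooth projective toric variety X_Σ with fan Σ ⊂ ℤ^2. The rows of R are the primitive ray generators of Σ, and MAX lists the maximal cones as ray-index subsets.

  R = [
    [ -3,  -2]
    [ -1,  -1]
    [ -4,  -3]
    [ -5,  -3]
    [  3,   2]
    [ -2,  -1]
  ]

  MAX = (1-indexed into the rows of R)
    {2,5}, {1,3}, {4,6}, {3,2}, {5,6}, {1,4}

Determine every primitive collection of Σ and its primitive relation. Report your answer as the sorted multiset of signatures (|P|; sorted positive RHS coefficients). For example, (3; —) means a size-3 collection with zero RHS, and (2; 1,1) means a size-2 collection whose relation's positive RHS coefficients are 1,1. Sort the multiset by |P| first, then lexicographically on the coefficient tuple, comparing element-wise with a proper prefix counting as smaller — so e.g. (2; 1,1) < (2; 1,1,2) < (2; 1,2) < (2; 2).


Minimal non-faces — 9 found among 6 rays, 6 max cones:

  {1,5}:  v_{1} + v_{5} = 0 ; sig = (2; —)
  {1,2}:  v_{1} + v_{2} = v_{3} ; sig = (2; 1)
  {1,6}:  v_{1} + v_{6} = v_{4} ; sig = (2; 1)
  {2,6}:  v_{2} + v_{6} = v_{1} ; sig = (2; 1)
  {3,5}:  v_{3} + v_{5} = v_{2} ; sig = (2; 1)
  {4,5}:  v_{4} + v_{5} = v_{6} ; sig = (2; 1)
  {2,4}:  v_{2} + v_{4} = 2·v_{1} ; sig = (2; 2)
  {3,6}:  v_{3} + v_{6} = 2·v_{1} ; sig = (2; 2)
  {3,4}:  v_{3} + v_{4} = 3·v_{1} ; sig = (2; 3)

Sorted signature multiset PRS(X):
[(2; —), (2; 1), (2; 1), (2; 1), (2; 1), (2; 1), (2; 2), (2; 2), (2; 3)]


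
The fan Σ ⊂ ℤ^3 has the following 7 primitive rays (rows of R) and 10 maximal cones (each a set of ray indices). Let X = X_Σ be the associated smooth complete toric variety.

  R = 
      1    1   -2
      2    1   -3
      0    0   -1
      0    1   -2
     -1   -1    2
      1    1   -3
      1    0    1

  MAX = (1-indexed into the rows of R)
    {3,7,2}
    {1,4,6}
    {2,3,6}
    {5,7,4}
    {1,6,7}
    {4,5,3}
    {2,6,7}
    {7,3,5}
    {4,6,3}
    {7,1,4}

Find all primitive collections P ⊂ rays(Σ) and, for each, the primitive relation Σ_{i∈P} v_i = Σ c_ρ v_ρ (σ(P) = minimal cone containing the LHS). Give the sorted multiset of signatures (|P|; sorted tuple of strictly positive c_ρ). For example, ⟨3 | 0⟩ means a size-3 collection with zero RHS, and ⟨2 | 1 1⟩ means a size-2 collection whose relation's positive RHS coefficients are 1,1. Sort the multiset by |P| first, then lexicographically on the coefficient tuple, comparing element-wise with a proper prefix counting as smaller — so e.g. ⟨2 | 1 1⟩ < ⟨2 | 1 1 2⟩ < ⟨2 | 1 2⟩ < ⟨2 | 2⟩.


Minimal non-faces — 9 found among 7 rays, 10 max cones:

  P={1,5}:  v_{1} + v_{5} = 0 ; sig = ⟨2 | 0⟩
  P={1,3}:  v_{1} + v_{3} = v_{6} ; sig = ⟨2 | 1⟩
  P={5,6}:  v_{5} + v_{6} = v_{3} ; sig = ⟨2 | 1⟩
  P={2,4}:  v_{2} + v_{4} = v_{1} + v_{6} ; sig = ⟨2 | 1 1⟩
  P={1,2}:  v_{1} + v_{2} = 2·v_{6} + v_{7} ; sig = ⟨2 | 1 2⟩
  P={2,5}:  v_{2} + v_{5} = 2·v_{3} + v_{7} ; sig = ⟨2 | 1 2⟩
  P={3,4,7}:  v_{3} + v_{4} + v_{7} = v_{1} ; sig = ⟨3 | 1⟩
  P={3,6,7}:  v_{3} + v_{6} + v_{7} = v_{2} ; sig = ⟨3 | 1⟩
  P={4,6,7}:  v_{4} + v_{6} + v_{7} = 2·v_{1} ; sig = ⟨3 | 2⟩

Sorted signature multiset PRS(X):
    |P|=2: 6 collections, coeffs (), (1), (1), (1,1), (1,2), (1,2)
    |P|=3: 3 collections, coeffs (1), (1), (2)


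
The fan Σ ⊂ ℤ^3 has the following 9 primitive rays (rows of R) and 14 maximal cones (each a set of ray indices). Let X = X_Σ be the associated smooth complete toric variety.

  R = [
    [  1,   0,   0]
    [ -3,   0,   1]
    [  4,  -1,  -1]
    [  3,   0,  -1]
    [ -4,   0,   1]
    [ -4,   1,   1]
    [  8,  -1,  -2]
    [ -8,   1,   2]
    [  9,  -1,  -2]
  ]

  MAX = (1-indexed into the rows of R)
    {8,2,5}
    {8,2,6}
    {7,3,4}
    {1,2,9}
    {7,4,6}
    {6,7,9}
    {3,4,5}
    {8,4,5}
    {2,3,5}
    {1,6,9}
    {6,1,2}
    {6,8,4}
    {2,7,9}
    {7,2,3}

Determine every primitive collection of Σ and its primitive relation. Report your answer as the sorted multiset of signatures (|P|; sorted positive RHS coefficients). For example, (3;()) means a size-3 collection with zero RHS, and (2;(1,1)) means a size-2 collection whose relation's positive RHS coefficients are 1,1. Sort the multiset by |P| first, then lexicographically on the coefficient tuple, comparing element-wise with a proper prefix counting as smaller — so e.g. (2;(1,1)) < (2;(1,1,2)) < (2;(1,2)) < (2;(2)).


|primitive collections| = 17. Relations:

  • {2,4}:  v_{2} + v_{4} = 0 ; sig = (2;())
  • {3,6}:  v_{3} + v_{6} = 0 ; sig = (2;())
  • {7,8}:  v_{7} + v_{8} = 0 ; sig = (2;())
  • {1,5}:  v_{1} + v_{5} = v_{2} ; sig = (2;(1))
  • {1,7}:  v_{1} + v_{7} = v_{9} ; sig = (2;(1))
  • {3,8}:  v_{3} + v_{8} = v_{5} ; sig = (2;(1))
  • {5,6}:  v_{5} + v_{6} = v_{8} ; sig = (2;(1))
  • {5,7}:  v_{5} + v_{7} = v_{3} ; sig = (2;(1))
  • {8,9}:  v_{8} + v_{9} = v_{1} ; sig = (2;(1))
  • {1,3}:  v_{1} + v_{3} = v_{2} + v_{7} ; sig = (2;(1,1))
  • {1,4}:  v_{1} + v_{4} = v_{6} + v_{7} ; sig = (2;(1,1))
  • {1,8}:  v_{1} + v_{8} = v_{2} + v_{6} ; sig = (2;(1,1))
  • {5,9}:  v_{5} + v_{9} = v_{2} + v_{7} ; sig = (2;(1,1))
  • {3,9}:  v_{3} + v_{9} = v_{2} + 2·v_{7} ; sig = (2;(1,2))
  • {4,9}:  v_{4} + v_{9} = v_{6} + 2·v_{7} ; sig = (2;(1,2))
  • {2,6,7}:  v_{2} + v_{6} + v_{7} = v_{1} ; sig = (3;(1))
  • {2,6,9}:  v_{2} + v_{6} + v_{9} = 2·v_{1} ; sig = (3;(2))

Signatures (|P|; sorted positive RHS coefficients), sorted:
{ (2;()) ×3,  (2;(1)) ×6,  (2;(1,1)) ×4,  (2;(1,2)) ×2,  (3;(1)),  (3;(2)) }


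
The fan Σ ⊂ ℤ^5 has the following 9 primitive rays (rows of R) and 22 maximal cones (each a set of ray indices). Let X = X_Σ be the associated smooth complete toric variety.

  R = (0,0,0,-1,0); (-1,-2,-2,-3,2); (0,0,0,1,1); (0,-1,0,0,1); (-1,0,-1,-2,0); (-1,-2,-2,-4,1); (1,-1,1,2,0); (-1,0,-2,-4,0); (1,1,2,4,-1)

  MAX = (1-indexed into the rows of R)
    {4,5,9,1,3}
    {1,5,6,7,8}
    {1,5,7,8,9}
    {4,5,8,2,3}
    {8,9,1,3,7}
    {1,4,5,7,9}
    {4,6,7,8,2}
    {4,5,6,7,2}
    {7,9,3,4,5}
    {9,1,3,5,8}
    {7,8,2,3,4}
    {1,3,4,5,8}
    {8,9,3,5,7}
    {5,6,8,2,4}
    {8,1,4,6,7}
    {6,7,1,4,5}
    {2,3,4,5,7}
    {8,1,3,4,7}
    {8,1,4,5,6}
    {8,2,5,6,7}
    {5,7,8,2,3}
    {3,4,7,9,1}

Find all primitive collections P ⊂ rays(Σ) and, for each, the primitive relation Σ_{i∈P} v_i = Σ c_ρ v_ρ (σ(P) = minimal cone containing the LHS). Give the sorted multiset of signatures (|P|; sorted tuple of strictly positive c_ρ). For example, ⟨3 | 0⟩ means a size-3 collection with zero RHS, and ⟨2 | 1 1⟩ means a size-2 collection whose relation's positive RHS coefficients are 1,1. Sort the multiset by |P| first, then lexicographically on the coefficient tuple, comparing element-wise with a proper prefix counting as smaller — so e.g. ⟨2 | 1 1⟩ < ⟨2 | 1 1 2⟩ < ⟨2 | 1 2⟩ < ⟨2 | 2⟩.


|primitive collections| = 7. Relations:

  {3,6}:  v_{3} + v_{6} = v_{2}  so sig = ⟨2 | 1⟩
  {6,9}:  v_{6} + v_{9} = v_{5} + v_{7}  so sig = ⟨2 | 1 1⟩
  {2,9}:  v_{2} + v_{9} = v_{3} + v_{5} + v_{7}  so sig = ⟨2 | 1 1 1⟩
  {1,2}:  v_{1} + v_{2} = 2·v_{4} + v_{8}  so sig = ⟨2 | 1 2⟩
  {4,8,9}:  v_{4} + v_{8} + v_{9} = 0  so sig = ⟨3 | 0⟩
  {1,3,5,7}:  v_{1} + v_{3} + v_{5} + v_{7} = v_{4}  so sig = ⟨4 | 1⟩
  {4,5,7,8}:  v_{4} + v_{5} + v_{7} + v_{8} = v_{6}  so sig = ⟨4 | 1⟩

so the primitive-relation signature multiset is
{ ⟨2 | 1⟩,  ⟨2 | 1 1⟩,  ⟨2 | 1 1 1⟩,  ⟨2 | 1 2⟩,  ⟨3 | 0⟩,  ⟨4 | 1⟩ ×2 }


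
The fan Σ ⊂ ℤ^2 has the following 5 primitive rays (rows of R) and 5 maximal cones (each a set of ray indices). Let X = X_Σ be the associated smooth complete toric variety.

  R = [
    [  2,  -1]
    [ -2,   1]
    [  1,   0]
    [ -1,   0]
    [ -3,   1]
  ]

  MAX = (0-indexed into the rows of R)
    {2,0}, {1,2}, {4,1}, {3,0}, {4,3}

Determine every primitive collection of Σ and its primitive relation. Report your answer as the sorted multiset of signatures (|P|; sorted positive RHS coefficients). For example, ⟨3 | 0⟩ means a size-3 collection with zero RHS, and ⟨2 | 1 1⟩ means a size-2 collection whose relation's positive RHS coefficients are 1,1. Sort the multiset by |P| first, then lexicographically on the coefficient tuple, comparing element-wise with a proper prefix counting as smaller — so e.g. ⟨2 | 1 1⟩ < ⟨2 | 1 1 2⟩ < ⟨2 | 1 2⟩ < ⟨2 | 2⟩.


5 collections generate NE(X_Σ); each relation:

  • {0,1}:  v_{0} + v_{1} = 0  so sig = ⟨2 | 0⟩
  • {2,3}:  v_{2} + v_{3} = 0  so sig = ⟨2 | 0⟩
  • {0,4}:  v_{0} + v_{4} = v_{3}  so sig = ⟨2 | 1⟩
  • {1,3}:  v_{1} + v_{3} = v_{4}  so sig = ⟨2 | 1⟩
  • {2,4}:  v_{2} + v_{4} = v_{1}  so sig = ⟨2 | 1⟩

Signatures (|P|; sorted positive RHS coefficients), sorted:
    ⟨2 | 0⟩
    ⟨2 | 0⟩
    ⟨2 | 1⟩
    ⟨2 | 1⟩
    ⟨2 | 1⟩


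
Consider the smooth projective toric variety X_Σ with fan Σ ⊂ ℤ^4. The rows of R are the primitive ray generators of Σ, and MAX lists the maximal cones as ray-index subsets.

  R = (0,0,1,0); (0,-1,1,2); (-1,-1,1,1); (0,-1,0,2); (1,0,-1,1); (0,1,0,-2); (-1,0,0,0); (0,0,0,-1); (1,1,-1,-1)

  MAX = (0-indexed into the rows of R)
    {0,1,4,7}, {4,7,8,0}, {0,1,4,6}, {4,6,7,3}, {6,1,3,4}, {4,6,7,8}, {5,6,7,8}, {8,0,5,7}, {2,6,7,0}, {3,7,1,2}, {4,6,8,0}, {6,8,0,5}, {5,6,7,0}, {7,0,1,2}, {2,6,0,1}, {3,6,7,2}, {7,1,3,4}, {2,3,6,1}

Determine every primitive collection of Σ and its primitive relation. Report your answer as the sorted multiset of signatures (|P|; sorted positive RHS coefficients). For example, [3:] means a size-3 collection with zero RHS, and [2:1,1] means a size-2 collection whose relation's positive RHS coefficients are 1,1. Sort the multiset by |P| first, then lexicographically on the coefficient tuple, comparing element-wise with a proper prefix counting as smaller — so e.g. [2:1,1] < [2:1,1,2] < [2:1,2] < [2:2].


12 minimal non-faces of Δ(Σ) (on 9 rays):

  P = {2,8}:  v_{2} + v_{8} = 0  ⇒ sig = [2:]
  P = {3,5}:  v_{3} + v_{5} = 0  ⇒ sig = [2:]
  P = {0,3}:  v_{0} + v_{3} = v_{1}  ⇒ sig = [2:1]
  P = {1,5}:  v_{1} + v_{5} = v_{0}  ⇒ sig = [2:1]
  P = {2,4}:  v_{2} + v_{4} = v_{3}  ⇒ sig = [2:1]
  P = {3,8}:  v_{3} + v_{8} = v_{4}  ⇒ sig = [2:1]
  P = {4,5}:  v_{4} + v_{5} = v_{8}  ⇒ sig = [2:1]
  P = {1,8}:  v_{1} + v_{8} = v_{0} + v_{4}  ⇒ sig = [2:1,1]
  P = {2,5}:  v_{2} + v_{5} = v_{0} + v_{6} + v_{7}  ⇒ sig = [2:1,1,1]
  P = {1,6,7}:  v_{1} + v_{6} + v_{7} = v_{2}  ⇒ sig = [3:1]
  P = {0,4,6,7}:  v_{0} + v_{4} + v_{6} + v_{7} = 0  ⇒ sig = [4:]
  P = {0,6,7,8}:  v_{0} + v_{6} + v_{7} + v_{8} = v_{5}  ⇒ sig = [4:1]

Hence PRS(X_Σ) =
    [2:]
    [2:]
    [2:1]
    [2:1]
    [2:1]
    [2:1]
    [2:1]
    [2:1,1]
    [2:1,1,1]
    [3:1]
    [4:]
    [4:1]


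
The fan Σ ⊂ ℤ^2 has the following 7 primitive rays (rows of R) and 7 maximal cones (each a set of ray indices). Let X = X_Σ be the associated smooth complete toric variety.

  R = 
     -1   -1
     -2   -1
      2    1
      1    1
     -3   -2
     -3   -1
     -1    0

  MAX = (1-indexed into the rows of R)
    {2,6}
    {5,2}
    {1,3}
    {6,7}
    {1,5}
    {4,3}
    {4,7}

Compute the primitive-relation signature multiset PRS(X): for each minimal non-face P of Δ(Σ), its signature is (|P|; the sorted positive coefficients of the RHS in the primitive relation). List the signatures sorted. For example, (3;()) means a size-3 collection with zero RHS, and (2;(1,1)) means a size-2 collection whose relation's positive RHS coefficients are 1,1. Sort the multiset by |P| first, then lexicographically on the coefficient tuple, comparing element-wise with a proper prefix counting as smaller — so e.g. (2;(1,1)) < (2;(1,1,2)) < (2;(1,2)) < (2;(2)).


14 minimal non-faces of Δ(Σ) (on 7 rays):

  P = {1,4}:  v_{1} + v_{4} = 0  so sig = (2;())
  P = {2,3}:  v_{2} + v_{3} = 0  so sig = (2;())
  P = {1,2}:  v_{1} + v_{2} = v_{5}  so sig = (2;(1))
  P = {1,7}:  v_{1} + v_{7} = v_{2}  so sig = (2;(1))
  P = {2,4}:  v_{2} + v_{4} = v_{7}  so sig = (2;(1))
  P = {2,7}:  v_{2} + v_{7} = v_{6}  so sig = (2;(1))
  P = {3,5}:  v_{3} + v_{5} = v_{1}  so sig = (2;(1))
  P = {3,6}:  v_{3} + v_{6} = v_{7}  so sig = (2;(1))
  P = {3,7}:  v_{3} + v_{7} = v_{4}  so sig = (2;(1))
  P = {4,5}:  v_{4} + v_{5} = v_{2}  so sig = (2;(1))
  P = {1,6}:  v_{1} + v_{6} = 2·v_{2}  so sig = (2;(2))
  P = {4,6}:  v_{4} + v_{6} = 2·v_{7}  so sig = (2;(2))
  P = {5,7}:  v_{5} + v_{7} = 2·v_{2}  so sig = (2;(2))
  P = {5,6}:  v_{5} + v_{6} = 3·v_{2}  so sig = (2;(3))

Sorted signature multiset PRS(X):
[(2;()), (2;()), (2;(1)), (2;(1)), (2;(1)), (2;(1)), (2;(1)), (2;(1)), (2;(1)), (2;(1)), (2;(2)), (2;(2)), (2;(2)), (2;(3))]


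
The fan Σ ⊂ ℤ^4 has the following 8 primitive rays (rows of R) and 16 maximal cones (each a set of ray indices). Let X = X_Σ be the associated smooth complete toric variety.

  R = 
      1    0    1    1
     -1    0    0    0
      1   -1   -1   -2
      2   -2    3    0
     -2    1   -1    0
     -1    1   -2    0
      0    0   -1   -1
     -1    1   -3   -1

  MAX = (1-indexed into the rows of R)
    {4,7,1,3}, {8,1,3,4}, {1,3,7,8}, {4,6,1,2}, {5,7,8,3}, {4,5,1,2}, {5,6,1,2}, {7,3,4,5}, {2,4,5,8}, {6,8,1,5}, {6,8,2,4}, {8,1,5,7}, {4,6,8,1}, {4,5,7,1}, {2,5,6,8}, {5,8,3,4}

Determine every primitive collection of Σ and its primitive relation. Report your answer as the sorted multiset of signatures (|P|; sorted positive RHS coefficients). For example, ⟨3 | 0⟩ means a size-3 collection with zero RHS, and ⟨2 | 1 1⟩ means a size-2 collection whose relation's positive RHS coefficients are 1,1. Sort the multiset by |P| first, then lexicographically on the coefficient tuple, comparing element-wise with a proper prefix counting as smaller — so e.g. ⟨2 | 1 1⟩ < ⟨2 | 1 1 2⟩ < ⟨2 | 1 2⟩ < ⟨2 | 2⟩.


The 9 primitive collections of Σ (r=8, n=4):

  • {6,7}:  v_{6} + v_{7} = v_{8} ; sig = ⟨2 | 1⟩
  • {2,7}:  v_{2} + v_{7} = v_{4} + v_{5} + v_{8} ; sig = ⟨2 | 1 1 1⟩
  • {3,6}:  v_{3} + v_{6} = v_{4} + 2·v_{8} ; sig = ⟨2 | 1 2⟩
  • {2,3}:  v_{2} + v_{3} = 2·v_{4} + v_{5} + 2·v_{8} ; sig = ⟨2 | 1 2 2⟩
  • {1,2,8}:  v_{1} + v_{2} + v_{8} = v_{6} ; sig = ⟨3 | 1⟩
  • {1,3,5}:  v_{1} + v_{3} + v_{5} = v_{7} ; sig = ⟨3 | 1⟩
  • {4,5,6}:  v_{4} + v_{5} + v_{6} = v_{2} ; sig = ⟨3 | 1⟩
  • {4,7,8}:  v_{4} + v_{7} + v_{8} = v_{3} ; sig = ⟨3 | 1⟩
  • {1,4,5,8}:  v_{1} + v_{4} + v_{5} + v_{8} = 0 ; sig = ⟨4 | 0⟩

Hence PRS(X_Σ) =
    ⟨2 | 1⟩
    ⟨2 | 1 1 1⟩
    ⟨2 | 1 2⟩
    ⟨2 | 1 2 2⟩
    ⟨3 | 1⟩
    ⟨3 | 1⟩
    ⟨3 | 1⟩
    ⟨3 | 1⟩
    ⟨4 | 0⟩


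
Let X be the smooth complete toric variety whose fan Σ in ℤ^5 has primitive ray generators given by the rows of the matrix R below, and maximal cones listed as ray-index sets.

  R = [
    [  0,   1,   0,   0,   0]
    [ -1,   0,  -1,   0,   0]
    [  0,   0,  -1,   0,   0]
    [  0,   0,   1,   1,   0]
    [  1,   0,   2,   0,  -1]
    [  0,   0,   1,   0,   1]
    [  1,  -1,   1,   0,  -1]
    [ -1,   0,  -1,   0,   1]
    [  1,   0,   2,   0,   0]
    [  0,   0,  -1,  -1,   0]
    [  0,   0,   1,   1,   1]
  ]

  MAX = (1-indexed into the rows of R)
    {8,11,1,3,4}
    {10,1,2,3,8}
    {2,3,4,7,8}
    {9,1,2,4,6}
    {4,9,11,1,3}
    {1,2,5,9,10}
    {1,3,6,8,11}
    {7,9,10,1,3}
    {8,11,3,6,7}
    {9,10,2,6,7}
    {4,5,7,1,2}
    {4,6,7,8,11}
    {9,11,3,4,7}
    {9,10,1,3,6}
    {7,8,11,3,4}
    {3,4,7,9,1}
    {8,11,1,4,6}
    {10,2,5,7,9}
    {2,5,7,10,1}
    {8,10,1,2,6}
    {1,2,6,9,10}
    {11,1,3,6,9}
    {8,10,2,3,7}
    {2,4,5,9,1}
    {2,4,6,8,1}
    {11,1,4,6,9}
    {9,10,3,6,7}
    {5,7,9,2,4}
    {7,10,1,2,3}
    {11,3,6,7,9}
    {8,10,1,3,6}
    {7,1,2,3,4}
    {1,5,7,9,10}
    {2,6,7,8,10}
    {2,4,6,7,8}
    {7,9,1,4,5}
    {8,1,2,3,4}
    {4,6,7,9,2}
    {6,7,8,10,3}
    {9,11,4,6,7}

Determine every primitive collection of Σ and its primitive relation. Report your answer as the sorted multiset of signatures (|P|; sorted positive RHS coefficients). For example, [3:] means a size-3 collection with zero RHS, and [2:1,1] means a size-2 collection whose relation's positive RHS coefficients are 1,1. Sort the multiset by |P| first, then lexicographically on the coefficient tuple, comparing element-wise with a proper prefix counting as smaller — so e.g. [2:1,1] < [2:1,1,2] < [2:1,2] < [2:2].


15 collections generate NE(X_Σ); each relation:

  P = {4,10}:  v_{4} + v_{10} = 0  ⟹  sig = [2:]
  P = {8,9}:  v_{8} + v_{9} = v_{6}  ⟹  sig = [2:1]
  P = {2,11}:  v_{2} + v_{11} = v_{4} + v_{8}  ⟹  sig = [2:1,1]
  P = {3,5}:  v_{3} + v_{5} = v_{1} + v_{7}  ⟹  sig = [2:1,1]
  P = {5,8}:  v_{5} + v_{8} = v_{2} + v_{9}  ⟹  sig = [2:1,1]
  P = {5,11}:  v_{5} + v_{11} = v_{4} + v_{9}  ⟹  sig = [2:1,1]
  P = {10,11}:  v_{10} + v_{11} = v_{3} + v_{6}  ⟹  sig = [2:1,1]
  P = {5,6}:  v_{5} + v_{6} = v_{2} + 2·v_{9}  ⟹  sig = [2:1,2]
  P = {1,7,8}:  v_{1} + v_{7} + v_{8} = 0  ⟹  sig = [3:]
  P = {2,3,9}:  v_{2} + v_{3} + v_{9} = 0  ⟹  sig = [3:]
  P = {1,6,7}:  v_{1} + v_{6} + v_{7} = v_{9}  ⟹  sig = [3:1]
  P = {2,3,6}:  v_{2} + v_{3} + v_{6} = v_{8}  ⟹  sig = [3:1]
  P = {3,4,6}:  v_{3} + v_{4} + v_{6} = v_{11}  ⟹  sig = [3:1]
  P = {1,7,11}:  v_{1} + v_{7} + v_{11} = v_{3} + v_{4} + v_{9}  ⟹  sig = [3:1,1,1]
  P = {1,2,7,9}:  v_{1} + v_{2} + v_{7} + v_{9} = v_{5}  ⟹  sig = [4:1]

Signatures (|P|; sorted positive RHS coefficients), sorted:
    [2:]
    [2:1]
    [2:1,1]
    [2:1,1]
    [2:1,1]
    [2:1,1]
    [2:1,1]
    [2:1,2]
    [3:]
    [3:]
    [3:1]
    [3:1]
    [3:1]
    [3:1,1,1]
    [4:1]


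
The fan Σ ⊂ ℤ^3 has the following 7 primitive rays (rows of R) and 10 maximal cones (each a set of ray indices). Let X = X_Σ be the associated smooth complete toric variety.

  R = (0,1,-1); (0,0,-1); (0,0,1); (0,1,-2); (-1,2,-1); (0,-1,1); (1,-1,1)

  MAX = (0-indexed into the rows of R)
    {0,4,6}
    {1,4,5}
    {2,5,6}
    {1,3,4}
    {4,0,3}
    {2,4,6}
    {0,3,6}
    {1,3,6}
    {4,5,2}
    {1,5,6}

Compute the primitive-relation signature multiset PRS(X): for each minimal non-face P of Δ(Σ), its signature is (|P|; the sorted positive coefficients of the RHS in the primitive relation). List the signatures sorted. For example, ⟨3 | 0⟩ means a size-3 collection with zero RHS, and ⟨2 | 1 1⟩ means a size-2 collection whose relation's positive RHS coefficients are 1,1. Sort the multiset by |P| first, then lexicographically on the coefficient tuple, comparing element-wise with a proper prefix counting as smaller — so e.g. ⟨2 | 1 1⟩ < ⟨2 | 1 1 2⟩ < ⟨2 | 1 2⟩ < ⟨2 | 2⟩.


Σ has 9 primitive collections:

  {0,5}:  v_{0} + v_{5} = 0 ; sig = ⟨2 | 0⟩
  {1,2}:  v_{1} + v_{2} = 0 ; sig = ⟨2 | 0⟩
  {0,1}:  v_{0} + v_{1} = v_{3} ; sig = ⟨2 | 1⟩
  {2,3}:  v_{2} + v_{3} = v_{0} ; sig = ⟨2 | 1⟩
  {3,5}:  v_{3} + v_{5} = v_{1} ; sig = ⟨2 | 1⟩
  {0,2}:  v_{0} + v_{2} = v_{4} + v_{6} ; sig = ⟨2 | 1 1⟩
  {1,4,6}:  v_{1} + v_{4} + v_{6} = v_{0} ; sig = ⟨3 | 1⟩
  {4,5,6}:  v_{4} + v_{5} + v_{6} = v_{2} ; sig = ⟨3 | 1⟩
  {3,4,6}:  v_{3} + v_{4} + v_{6} = 2·v_{0} ; sig = ⟨3 | 2⟩

so the primitive-relation signature multiset is
{ ⟨2 | 0⟩ ×2,  ⟨2 | 1⟩ ×3,  ⟨2 | 1 1⟩,  ⟨3 | 1⟩ ×2,  ⟨3 | 2⟩ }


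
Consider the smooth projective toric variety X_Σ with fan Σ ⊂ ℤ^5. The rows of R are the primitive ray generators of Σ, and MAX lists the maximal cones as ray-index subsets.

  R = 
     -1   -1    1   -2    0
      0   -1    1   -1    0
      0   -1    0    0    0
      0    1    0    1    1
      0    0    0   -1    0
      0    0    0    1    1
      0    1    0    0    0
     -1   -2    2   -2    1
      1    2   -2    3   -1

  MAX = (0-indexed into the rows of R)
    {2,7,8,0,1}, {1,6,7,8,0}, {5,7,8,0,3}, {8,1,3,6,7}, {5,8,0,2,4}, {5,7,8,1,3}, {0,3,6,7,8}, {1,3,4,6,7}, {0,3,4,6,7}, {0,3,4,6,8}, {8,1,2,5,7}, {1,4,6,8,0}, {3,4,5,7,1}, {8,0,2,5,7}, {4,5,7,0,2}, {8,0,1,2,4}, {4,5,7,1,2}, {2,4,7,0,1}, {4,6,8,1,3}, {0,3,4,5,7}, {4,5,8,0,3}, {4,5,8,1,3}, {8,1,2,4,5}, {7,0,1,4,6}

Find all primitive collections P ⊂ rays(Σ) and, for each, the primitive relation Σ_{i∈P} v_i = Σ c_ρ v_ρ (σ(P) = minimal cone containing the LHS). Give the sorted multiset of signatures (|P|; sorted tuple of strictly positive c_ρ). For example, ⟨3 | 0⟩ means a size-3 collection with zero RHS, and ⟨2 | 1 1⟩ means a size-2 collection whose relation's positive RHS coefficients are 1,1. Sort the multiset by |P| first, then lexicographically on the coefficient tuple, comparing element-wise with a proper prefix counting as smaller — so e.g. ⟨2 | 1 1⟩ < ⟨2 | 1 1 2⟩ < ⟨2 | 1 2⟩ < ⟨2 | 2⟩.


|primitive collections| = 6. Relations:

  {2,6}:  v_{2} + v_{6} = 0  →  sig = ⟨2 | 0⟩
  {2,3}:  v_{2} + v_{3} = v_{5}  →  sig = ⟨2 | 1⟩
  {5,6}:  v_{5} + v_{6} = v_{3}  →  sig = ⟨2 | 1⟩
  {4,7,8}:  v_{4} + v_{7} + v_{8} = 0  →  sig = ⟨3 | 0⟩
  {0,1,5}:  v_{0} + v_{1} + v_{5} = v_{7}  →  sig = ⟨3 | 1⟩
  {0,1,3}:  v_{0} + v_{1} + v_{3} = v_{6} + v_{7}  →  sig = ⟨3 | 1 1⟩

Signatures (|P|; sorted positive RHS coefficients), sorted:
    |P|=2: 3 collections, coeffs (), (1), (1)
    |P|=3: 3 collections, coeffs (), (1), (1,1)


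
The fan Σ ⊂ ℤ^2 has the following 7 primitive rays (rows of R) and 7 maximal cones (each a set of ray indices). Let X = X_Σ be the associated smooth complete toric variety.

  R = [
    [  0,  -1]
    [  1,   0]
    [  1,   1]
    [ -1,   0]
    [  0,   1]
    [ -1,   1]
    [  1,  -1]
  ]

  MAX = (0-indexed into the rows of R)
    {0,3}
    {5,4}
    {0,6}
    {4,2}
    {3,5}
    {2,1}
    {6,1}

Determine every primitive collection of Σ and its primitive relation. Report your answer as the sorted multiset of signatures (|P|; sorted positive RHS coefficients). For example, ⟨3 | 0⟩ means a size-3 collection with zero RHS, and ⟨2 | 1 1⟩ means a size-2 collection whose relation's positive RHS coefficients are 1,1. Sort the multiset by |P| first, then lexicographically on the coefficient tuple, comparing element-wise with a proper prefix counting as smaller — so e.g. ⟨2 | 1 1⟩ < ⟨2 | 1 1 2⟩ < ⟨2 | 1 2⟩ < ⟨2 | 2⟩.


|primitive collections| = 14. Relations:

  • {0,4}:  v_{0} + v_{4} = 0 — sig = ⟨2 | 0⟩
  • {1,3}:  v_{1} + v_{3} = 0 — sig = ⟨2 | 0⟩
  • {5,6}:  v_{5} + v_{6} = 0 — sig = ⟨2 | 0⟩
  • {0,1}:  v_{0} + v_{1} = v_{6} — sig = ⟨2 | 1⟩
  • {0,2}:  v_{0} + v_{2} = v_{1} — sig = ⟨2 | 1⟩
  • {0,5}:  v_{0} + v_{5} = v_{3} — sig = ⟨2 | 1⟩
  • {1,4}:  v_{1} + v_{4} = v_{2} — sig = ⟨2 | 1⟩
  • {1,5}:  v_{1} + v_{5} = v_{4} — sig = ⟨2 | 1⟩
  • {2,3}:  v_{2} + v_{3} = v_{4} — sig = ⟨2 | 1⟩
  • {3,4}:  v_{3} + v_{4} = v_{5} — sig = ⟨2 | 1⟩
  • {3,6}:  v_{3} + v_{6} = v_{0} — sig = ⟨2 | 1⟩
  • {4,6}:  v_{4} + v_{6} = v_{1} — sig = ⟨2 | 1⟩
  • {2,5}:  v_{2} + v_{5} = 2·v_{4} — sig = ⟨2 | 2⟩
  • {2,6}:  v_{2} + v_{6} = 2·v_{1} — sig = ⟨2 | 2⟩

Sorted signature multiset PRS(X):
{ ⟨2 | 0⟩ ×3,  ⟨2 | 1⟩ ×9,  ⟨2 | 2⟩ ×2 }
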